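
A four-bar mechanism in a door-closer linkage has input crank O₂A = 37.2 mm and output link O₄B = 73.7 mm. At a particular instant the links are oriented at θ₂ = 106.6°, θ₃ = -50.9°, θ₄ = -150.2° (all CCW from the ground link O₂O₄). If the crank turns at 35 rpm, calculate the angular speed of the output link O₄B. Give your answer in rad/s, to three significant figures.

0.717

ω₂ = 3.665 rad/s (from 35 rpm).
Differentiating the loop-closure r₂e^{iθ₂}+r₃e^{iθ₃}=r₁+r₄e^{iθ₄} gives r₂ω₂e^{iθ₂}+r₃ω₃e^{iθ₃}=r₄ω₄e^{iθ₄}.
Eliminating the other unknown: ω₄ = r₂ω₂ sin(θ₂−θ₃) / [r₄ sin(θ₄−θ₃)].
Numerator sine = +0.38268; denominator sine = -0.98686.
Result = 0.0372·3.665·(+0.38268) / (0.0737·(-0.98686)) = -0.71739 rad/s; magnitude 0.71739 rad/s.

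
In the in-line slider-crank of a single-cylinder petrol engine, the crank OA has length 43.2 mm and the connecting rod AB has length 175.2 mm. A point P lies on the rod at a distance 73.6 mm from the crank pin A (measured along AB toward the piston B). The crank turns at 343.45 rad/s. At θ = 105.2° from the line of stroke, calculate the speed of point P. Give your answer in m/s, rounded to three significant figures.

14.1

ω = 343.4 rad/s.  Crank-pin speed |V_A| = rω = 14.837 m/s, perpendicular to OA.
Rod angle: sinφ = −(r/L) sinθ ⇒ φ = -13.766°; ω_rod = −rω cosθ/√(L²−r²sin²θ) = +22.86 rad/s.
V_P = V_A + ω_rod × AP, with AP = 0.0736 m along the rod.
Components: V_Px = −rω sinθ − a·ω_rod·sinφ = -13.918 m/s;  V_Py = rω cosθ + a·ω_rod·cosφ = -2.2559 m/s.
|V_P| = √(V_Px² + V_Py²) = 14.099 m/s.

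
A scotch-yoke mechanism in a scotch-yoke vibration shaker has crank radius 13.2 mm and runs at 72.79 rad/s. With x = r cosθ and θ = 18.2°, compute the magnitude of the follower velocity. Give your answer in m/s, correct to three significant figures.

0.300

ω = 72.79 rad/s
x = r cosθ ⇒ ẋ = −rω sinθ.
|v| = rω|sinθ| = 0.0132·72.79·|sin 18.2°| = 0.3001 m/s.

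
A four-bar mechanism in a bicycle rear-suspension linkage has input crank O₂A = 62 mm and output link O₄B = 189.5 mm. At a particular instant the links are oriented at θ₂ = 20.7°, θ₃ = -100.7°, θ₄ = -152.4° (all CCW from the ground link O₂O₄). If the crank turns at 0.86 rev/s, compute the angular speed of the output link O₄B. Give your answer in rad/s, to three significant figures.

1.92

ω₂ = 5.404 rad/s (from 0.86 rev/s).
Differentiating the loop-closure r₂e^{iθ₂}+r₃e^{iθ₃}=r₁+r₄e^{iθ₄} gives r₂ω₂e^{iθ₂}+r₃ω₃e^{iθ₃}=r₄ω₄e^{iθ₄}.
Eliminating the other unknown: ω₄ = r₂ω₂ sin(θ₂−θ₃) / [r₄ sin(θ₄−θ₃)].
Numerator sine = +0.85355; denominator sine = -0.78478.
Result = 0.062·5.404·(+0.85355) / (0.1895·(-0.78478)) = -1.9228 rad/s; magnitude 1.9228 rad/s.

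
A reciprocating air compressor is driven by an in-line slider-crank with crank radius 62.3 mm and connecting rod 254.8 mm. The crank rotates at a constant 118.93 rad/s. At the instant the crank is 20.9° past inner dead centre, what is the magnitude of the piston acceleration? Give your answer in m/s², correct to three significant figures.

986

ω = 118.9 rad/s
x(θ) = r cosθ + √(L² − r² sin²θ); with ω constant, a = ω²·d²x/dθ².
d²x/dθ² = −r cosθ − r²(cos2θ)/√u − r⁴ sin²2θ/(4u^{3/2}),  u = L² − r² sin²θ = 0.0644291 m².
Substituting r = 0.0623 m, L = 0.2548 m, θ = 20.9°: d²x/dθ² = -0.069702 m.
a = ω²·d²x/dθ² = (118.9)²·(-0.069702) = -985.89 m/s²;  |a| = 985.89 m/s².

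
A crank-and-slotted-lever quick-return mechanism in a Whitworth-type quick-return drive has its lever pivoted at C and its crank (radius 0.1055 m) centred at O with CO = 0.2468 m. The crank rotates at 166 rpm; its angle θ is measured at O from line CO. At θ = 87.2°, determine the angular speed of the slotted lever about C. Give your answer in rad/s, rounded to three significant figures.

2.89

ω = 17.38 rad/s (from 166 rpm).
Crank pin A relative to C: A = (d + r cosθ, r sinθ); lever angle φ = atan2(r sinθ, d + r cosθ).
Differentiating tanφ: φ̇ = rω(d cosθ + r)/(d² + r² + 2dr cosθ).
d² + r² + 2dr cosθ = |CA|² = 0.0745843 m²;  d cosθ + r = +0.11756 m.
|ω_lever| = |0.1055·17.38·+0.11756| / 0.0745843 = 2.8906 rad/s.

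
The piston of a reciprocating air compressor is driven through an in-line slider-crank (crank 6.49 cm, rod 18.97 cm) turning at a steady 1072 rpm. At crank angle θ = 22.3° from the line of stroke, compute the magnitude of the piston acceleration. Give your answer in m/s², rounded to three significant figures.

ω = 2π·1072/60 = 112.3 rad/s
x(θ) = r cosθ + √(L² − r² sin²θ); with ω constant, a = ω²·d²x/dθ².
d²x/dθ² = −r cosθ − r²(cos2θ)/√u − r⁴ sin²2θ/(4u^{3/2}),  u = L² − r² sin²θ = 0.0353796 m².
Substituting r = 0.0649 m, L = 0.1897 m, θ = 22.3°: d²x/dθ² = -0.076319 m.
a = ω²·d²x/dθ² = (112.3)²·(-0.076319) = -961.79 m/s²;  |a| = 961.79 m/s².

962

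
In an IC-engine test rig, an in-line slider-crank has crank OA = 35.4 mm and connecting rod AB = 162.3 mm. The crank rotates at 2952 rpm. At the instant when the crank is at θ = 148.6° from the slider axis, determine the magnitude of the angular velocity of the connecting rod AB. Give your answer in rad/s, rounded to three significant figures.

57.9

ω = 309.1 rad/s (converted from 2952 rpm).
The rod makes angle φ with the slider axis where L sinφ = r sinθ; differentiating, L cosφ·φ̇ = r ω cosθ.
L cosφ = √(L² − r² sin²θ) = 0.16125 m.
|ω_rod| = r ω |cosθ| / √(L² − r² sin²θ) = 0.0354·309.1·0.85355/0.16125 = 57.927 rad/s.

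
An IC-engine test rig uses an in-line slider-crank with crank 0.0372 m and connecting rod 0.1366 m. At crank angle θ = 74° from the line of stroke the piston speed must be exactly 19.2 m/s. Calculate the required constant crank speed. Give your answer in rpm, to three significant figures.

4760

For an in-line slider-crank, |v_piston| = rω|sinθ|·[1 + r cosθ/√(L² − r² sin²θ)].
With r = 0.0372 m, L = 0.1366 m, θ = 74°: the bracketed kinematic factor |dx/dθ| = 0.03854 m.
ω = v/|dx/dθ| = 19.2/0.03854 = 498.18 rad/s.
N = 60ω/(2π) = 4757.3 rpm.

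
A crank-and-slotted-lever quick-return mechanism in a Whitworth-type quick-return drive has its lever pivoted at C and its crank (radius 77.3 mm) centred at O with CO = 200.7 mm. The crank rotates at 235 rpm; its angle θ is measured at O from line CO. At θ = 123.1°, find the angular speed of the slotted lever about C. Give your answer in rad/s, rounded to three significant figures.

ω = 24.61 rad/s (from 235 rpm).
Crank pin A relative to C: A = (d + r cosθ, r sinθ); lever angle φ = atan2(r sinθ, d + r cosθ).
Differentiating tanφ: φ̇ = rω(d cosθ + r)/(d² + r² + 2dr cosθ).
d² + r² + 2dr cosθ = |CA|² = 0.0293112 m²;  d cosθ + r = -0.032303 m.
|ω_lever| = |0.0773·24.61·-0.032303| / 0.0293112 = 2.0964 rad/s.

2.10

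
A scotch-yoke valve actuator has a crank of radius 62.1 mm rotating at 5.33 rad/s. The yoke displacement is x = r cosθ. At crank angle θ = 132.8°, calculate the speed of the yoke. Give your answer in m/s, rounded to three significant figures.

0.243

ω = 5.33 rad/s
x = r cosθ ⇒ ẋ = −rω sinθ.
|v| = rω|sinθ| = 0.0621·5.33·|sin 132.8°| = 0.24286 m/s.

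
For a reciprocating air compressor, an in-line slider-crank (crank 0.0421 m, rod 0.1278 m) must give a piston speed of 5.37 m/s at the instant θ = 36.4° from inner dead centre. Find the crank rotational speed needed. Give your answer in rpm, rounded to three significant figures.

For an in-line slider-crank, |v_piston| = rω|sinθ|·[1 + r cosθ/√(L² − r² sin²θ)].
With r = 0.0421 m, L = 0.1278 m, θ = 36.4°: the bracketed kinematic factor |dx/dθ| = 0.031737 m.
ω = v/|dx/dθ| = 5.37/0.031737 = 169.2 rad/s.
N = 60ω/(2π) = 1615.7 rpm.

1620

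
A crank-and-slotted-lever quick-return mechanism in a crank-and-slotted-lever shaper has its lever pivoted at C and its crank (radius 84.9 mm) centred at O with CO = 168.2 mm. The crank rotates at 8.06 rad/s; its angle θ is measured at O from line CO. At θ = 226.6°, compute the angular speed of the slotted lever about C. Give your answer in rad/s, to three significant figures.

ω = 8.06 rad/s
Crank pin A relative to C: A = (d + r cosθ, r sinθ); lever angle φ = atan2(r sinθ, d + r cosθ).
Differentiating tanφ: φ̇ = rω(d cosθ + r)/(d² + r² + 2dr cosθ).
d² + r² + 2dr cosθ = |CA|² = 0.0158758 m²;  d cosθ + r = -0.030668 m.
|ω_lever| = |0.0849·8.06·-0.030668| / 0.0158758 = 1.3219 rad/s.

1.32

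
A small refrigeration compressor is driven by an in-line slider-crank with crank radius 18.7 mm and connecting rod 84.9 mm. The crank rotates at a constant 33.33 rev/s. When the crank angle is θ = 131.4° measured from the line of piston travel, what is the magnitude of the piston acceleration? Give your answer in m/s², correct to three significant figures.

ω = 2π·33.3 = 209.4 rad/s
x(θ) = r cosθ + √(L² − r² sin²θ); with ω constant, a = ω²·d²x/dθ².
d²x/dθ² = −r cosθ − r²(cos2θ)/√u − r⁴ sin²2θ/(4u^{3/2}),  u = L² − r² sin²θ = 0.00701125 m².
Substituting r = 0.0187 m, L = 0.0849 m, θ = 131.4°: d²x/dθ² = +0.012839 m.
a = ω²·d²x/dθ² = (209.4)²·(+0.012839) = +563.06 m/s²;  |a| = 563.06 m/s².

563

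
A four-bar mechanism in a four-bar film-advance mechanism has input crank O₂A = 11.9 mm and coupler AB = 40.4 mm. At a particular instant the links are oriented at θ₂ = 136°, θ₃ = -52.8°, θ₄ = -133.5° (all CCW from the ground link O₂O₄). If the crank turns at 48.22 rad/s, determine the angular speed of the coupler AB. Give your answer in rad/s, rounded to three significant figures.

14.4

ω₂ = 48.22 rad/s
Differentiating the loop-closure r₂e^{iθ₂}+r₃e^{iθ₃}=r₁+r₄e^{iθ₄} gives r₂ω₂e^{iθ₂}+r₃ω₃e^{iθ₃}=r₄ω₄e^{iθ₄}.
Eliminating the other unknown: ω₃ = r₂ω₂ sin(θ₄−θ₂) / [r₃ sin(θ₃−θ₄)].
Numerator sine = +0.99996; denominator sine = +0.98686.
Result = 0.0119·48.22·(+0.99996) / (0.0404·(+0.98686)) = +14.392 rad/s; magnitude 14.392 rad/s.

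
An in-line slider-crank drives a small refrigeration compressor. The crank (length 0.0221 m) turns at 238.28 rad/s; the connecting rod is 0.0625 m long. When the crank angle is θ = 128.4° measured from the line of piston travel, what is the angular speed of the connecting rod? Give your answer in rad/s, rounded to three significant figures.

ω = 238.3 rad/s
The rod makes angle φ with the slider axis where L sinφ = r sinθ; differentiating, L cosφ·φ̇ = r ω cosθ.
L cosφ = √(L² − r² sin²θ) = 0.060052 m.
|ω_rod| = r ω |cosθ| / √(L² − r² sin²θ) = 0.0221·238.3·0.62115/0.060052 = 54.468 rad/s.

54.5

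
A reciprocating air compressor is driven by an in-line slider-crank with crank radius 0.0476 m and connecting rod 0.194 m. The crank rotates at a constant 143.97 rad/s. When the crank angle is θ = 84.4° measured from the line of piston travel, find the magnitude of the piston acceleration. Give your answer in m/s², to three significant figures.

ω = 144 rad/s
x(θ) = r cosθ + √(L² − r² sin²θ); with ω constant, a = ω²·d²x/dθ².
d²x/dθ² = −r cosθ − r²(cos2θ)/√u − r⁴ sin²2θ/(4u^{3/2}),  u = L² − r² sin²θ = 0.0353918 m².
Substituting r = 0.0476 m, L = 0.194 m, θ = 84.4°: d²x/dθ² = +0.0071622 m.
a = ω²·d²x/dθ² = (144)²·(+0.0071622) = +148.45 m/s²;  |a| = 148.45 m/s².

148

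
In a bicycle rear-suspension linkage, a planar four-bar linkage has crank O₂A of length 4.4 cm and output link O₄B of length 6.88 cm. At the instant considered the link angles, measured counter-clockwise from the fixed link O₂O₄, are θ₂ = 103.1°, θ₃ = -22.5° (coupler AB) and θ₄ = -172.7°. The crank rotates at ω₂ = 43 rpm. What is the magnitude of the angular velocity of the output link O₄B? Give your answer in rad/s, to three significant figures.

4.71

ω₂ = 4.503 rad/s (from 43 rpm).
Differentiating the loop-closure r₂e^{iθ₂}+r₃e^{iθ₃}=r₁+r₄e^{iθ₄} gives r₂ω₂e^{iθ₂}+r₃ω₃e^{iθ₃}=r₄ω₄e^{iθ₄}.
Eliminating the other unknown: ω₄ = r₂ω₂ sin(θ₂−θ₃) / [r₄ sin(θ₄−θ₃)].
Numerator sine = +0.81310; denominator sine = -0.49697.
Result = 0.044·4.503·(+0.81310) / (0.0688·(-0.49697)) = -4.7116 rad/s; magnitude 4.7116 rad/s.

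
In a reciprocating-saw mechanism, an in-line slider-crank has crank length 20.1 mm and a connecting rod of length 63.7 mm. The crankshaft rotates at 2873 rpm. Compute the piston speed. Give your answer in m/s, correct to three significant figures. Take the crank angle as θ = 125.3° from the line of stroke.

4.00

ω = 2π·2873/60 = 300.9 rad/s
For an in-line slider-crank, x = r cosθ + √(L² − r² sin²θ), so v = −rω sinθ·[1 + r cosθ/√(L² − r² sin²θ)].
With r = 0.0201 m, L = 0.0637 m, θ = 125.3°: √(L² − r² sin²θ) = 0.061551 m.
v = −0.0201·300.9·0.81614·[1 + 0.0201·-0.57786/0.061551] = -4.0041 m/s.
|v| = 4.0041 m/s.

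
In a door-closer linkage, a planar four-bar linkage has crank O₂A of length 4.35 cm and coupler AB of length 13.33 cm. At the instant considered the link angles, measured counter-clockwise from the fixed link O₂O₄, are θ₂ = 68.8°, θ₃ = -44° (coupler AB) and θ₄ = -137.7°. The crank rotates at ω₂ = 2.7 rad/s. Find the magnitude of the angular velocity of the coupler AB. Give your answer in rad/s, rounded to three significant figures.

0.394

ω₂ = 2.7 rad/s
Differentiating the loop-closure r₂e^{iθ₂}+r₃e^{iθ₃}=r₁+r₄e^{iθ₄} gives r₂ω₂e^{iθ₂}+r₃ω₃e^{iθ₃}=r₄ω₄e^{iθ₄}.
Eliminating the other unknown: ω₃ = r₂ω₂ sin(θ₄−θ₂) / [r₃ sin(θ₃−θ₄)].
Numerator sine = +0.44620; denominator sine = +0.99792.
Result = 0.0435·2.7·(+0.44620) / (0.1333·(+0.99792)) = +0.39396 rad/s; magnitude 0.39396 rad/s.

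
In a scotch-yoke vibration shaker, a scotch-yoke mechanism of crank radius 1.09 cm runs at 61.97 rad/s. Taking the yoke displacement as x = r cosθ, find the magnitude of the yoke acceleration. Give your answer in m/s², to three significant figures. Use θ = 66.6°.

ω = 61.97 rad/s
x = r cosθ ⇒ ẍ = −rω² cosθ (ω constant).
|a| = rω²|cosθ| = 0.0109·(61.97)²·|cos 66.6°| = 16.624 m/s².

16.6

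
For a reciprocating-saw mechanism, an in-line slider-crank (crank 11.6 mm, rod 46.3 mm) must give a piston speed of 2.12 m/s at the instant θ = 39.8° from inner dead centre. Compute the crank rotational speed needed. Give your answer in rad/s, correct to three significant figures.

239

For an in-line slider-crank, |v_piston| = rω|sinθ|·[1 + r cosθ/√(L² − r² sin²θ)].
With r = 0.0116 m, L = 0.0463 m, θ = 39.8°: the bracketed kinematic factor |dx/dθ| = 0.0088733 m.
ω = v/|dx/dθ| = 2.12/0.0088733 = 238.92 rad/s.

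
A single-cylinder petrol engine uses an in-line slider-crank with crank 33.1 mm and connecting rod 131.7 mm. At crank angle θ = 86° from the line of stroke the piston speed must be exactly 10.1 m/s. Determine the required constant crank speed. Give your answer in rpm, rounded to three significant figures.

2870

For an in-line slider-crank, |v_piston| = rω|sinθ|·[1 + r cosθ/√(L² − r² sin²θ)].
With r = 0.0331 m, L = 0.1317 m, θ = 86°: the bracketed kinematic factor |dx/dθ| = 0.033617 m.
ω = v/|dx/dθ| = 10.1/0.033617 = 300.44 rad/s.
N = 60ω/(2π) = 2869 rpm.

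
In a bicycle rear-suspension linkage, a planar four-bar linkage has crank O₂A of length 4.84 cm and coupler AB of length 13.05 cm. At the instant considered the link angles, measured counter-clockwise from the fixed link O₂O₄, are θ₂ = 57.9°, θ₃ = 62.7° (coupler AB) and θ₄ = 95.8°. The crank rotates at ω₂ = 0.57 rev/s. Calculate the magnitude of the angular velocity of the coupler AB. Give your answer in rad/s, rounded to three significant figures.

1.49

ω₂ = 3.581 rad/s (from 0.57 rev/s).
Differentiating the loop-closure r₂e^{iθ₂}+r₃e^{iθ₃}=r₁+r₄e^{iθ₄} gives r₂ω₂e^{iθ₂}+r₃ω₃e^{iθ₃}=r₄ω₄e^{iθ₄}.
Eliminating the other unknown: ω₃ = r₂ω₂ sin(θ₄−θ₂) / [r₃ sin(θ₃−θ₄)].
Numerator sine = +0.61429; denominator sine = -0.54610.
Result = 0.0484·3.581·(+0.61429) / (0.1305·(-0.54610)) = -1.4941 rad/s; magnitude 1.4941 rad/s.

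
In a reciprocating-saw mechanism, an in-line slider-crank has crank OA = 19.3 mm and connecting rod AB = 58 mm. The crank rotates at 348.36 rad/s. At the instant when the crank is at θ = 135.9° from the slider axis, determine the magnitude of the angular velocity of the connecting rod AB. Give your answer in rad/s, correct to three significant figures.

ω = 348.4 rad/s
The rod makes angle φ with the slider axis where L sinφ = r sinθ; differentiating, L cosφ·φ̇ = r ω cosθ.
L cosφ = √(L² − r² sin²θ) = 0.056423 m.
|ω_rod| = r ω |cosθ| / √(L² − r² sin²θ) = 0.0193·348.4·0.71813/0.056423 = 85.571 rad/s.

85.6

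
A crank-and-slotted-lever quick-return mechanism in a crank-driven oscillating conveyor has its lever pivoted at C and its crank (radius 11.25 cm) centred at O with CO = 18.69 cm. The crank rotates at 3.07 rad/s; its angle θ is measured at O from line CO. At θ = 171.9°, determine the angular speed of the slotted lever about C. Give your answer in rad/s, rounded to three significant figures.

4.21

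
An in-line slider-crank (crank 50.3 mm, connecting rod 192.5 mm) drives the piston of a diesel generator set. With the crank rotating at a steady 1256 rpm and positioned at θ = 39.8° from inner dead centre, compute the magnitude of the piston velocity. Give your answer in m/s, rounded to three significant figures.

ω = 2π·1256/60 = 131.5 rad/s
For an in-line slider-crank, x = r cosθ + √(L² − r² sin²θ), so v = −rω sinθ·[1 + r cosθ/√(L² − r² sin²θ)].
With r = 0.0503 m, L = 0.1925 m, θ = 39.8°: √(L² − r² sin²θ) = 0.18979 m.
v = −0.0503·131.5·0.64011·[1 + 0.0503·0.76828/0.18979] = -5.0972 m/s.
|v| = 5.0972 m/s.

5.10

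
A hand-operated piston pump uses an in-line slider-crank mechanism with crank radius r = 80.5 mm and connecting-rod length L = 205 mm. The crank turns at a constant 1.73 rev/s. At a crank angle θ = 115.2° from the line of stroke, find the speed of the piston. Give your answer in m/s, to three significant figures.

ω = 2π·1.73 = 10.87 rad/s
For an in-line slider-crank, x = r cosθ + √(L² − r² sin²θ), so v = −rω sinθ·[1 + r cosθ/√(L² − r² sin²θ)].
With r = 0.0805 m, L = 0.205 m, θ = 115.2°: √(L² − r² sin²θ) = 0.19162 m.
v = −0.0805·10.87·0.90483·[1 + 0.0805·-0.42578/0.19162] = -0.65013 m/s.
|v| = 0.65013 m/s.

0.650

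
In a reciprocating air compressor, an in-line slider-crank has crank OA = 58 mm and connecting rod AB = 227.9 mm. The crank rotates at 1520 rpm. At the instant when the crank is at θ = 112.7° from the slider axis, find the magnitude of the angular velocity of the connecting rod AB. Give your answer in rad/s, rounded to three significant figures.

16.1

ω = 159.2 rad/s (converted from 1520 rpm).
The rod makes angle φ with the slider axis where L sinφ = r sinθ; differentiating, L cosφ·φ̇ = r ω cosθ.
L cosφ = √(L² − r² sin²θ) = 0.22153 m.
|ω_rod| = r ω |cosθ| / √(L² − r² sin²θ) = 0.058·159.2·0.38591/0.22153 = 16.082 rad/s.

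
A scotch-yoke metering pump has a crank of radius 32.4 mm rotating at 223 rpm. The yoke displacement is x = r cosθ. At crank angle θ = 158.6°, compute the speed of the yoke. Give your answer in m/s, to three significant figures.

0.276

ω = 23.35 rad/s (from 223 rpm).
x = r cosθ ⇒ ẋ = −rω sinθ.
|v| = rω|sinθ| = 0.0324·23.35·|sin 158.6°| = 0.27607 m/s.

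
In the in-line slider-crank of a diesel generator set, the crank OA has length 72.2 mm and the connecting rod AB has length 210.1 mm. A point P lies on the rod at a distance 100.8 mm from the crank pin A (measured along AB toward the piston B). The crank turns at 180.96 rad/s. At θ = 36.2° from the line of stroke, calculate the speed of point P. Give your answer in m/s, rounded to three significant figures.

10.3

ω = 181 rad/s.  Crank-pin speed |V_A| = rω = 13.065 m/s, perpendicular to OA.
Rod angle: sinφ = −(r/L) sinθ ⇒ φ = -11.710°; ω_rod = −rω cosθ/√(L²−r²sin²θ) = -51.248 rad/s.
V_P = V_A + ω_rod × AP, with AP = 0.1008 m along the rod.
Components: V_Px = −rω sinθ − a·ω_rod·sinφ = -8.7649 m/s;  V_Py = rω cosθ + a·ω_rod·cosφ = +5.4849 m/s.
|V_P| = √(V_Px² + V_Py²) = 10.34 m/s.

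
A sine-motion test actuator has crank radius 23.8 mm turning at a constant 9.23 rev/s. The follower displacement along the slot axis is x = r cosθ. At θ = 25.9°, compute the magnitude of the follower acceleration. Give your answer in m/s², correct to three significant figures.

ω = 57.99 rad/s (from 9.23 rev/s).
x = r cosθ ⇒ ẍ = −rω² cosθ (ω constant).
|a| = rω²|cosθ| = 0.0238·(57.99)²·|cos 25.9°| = 72.006 m/s².

72.0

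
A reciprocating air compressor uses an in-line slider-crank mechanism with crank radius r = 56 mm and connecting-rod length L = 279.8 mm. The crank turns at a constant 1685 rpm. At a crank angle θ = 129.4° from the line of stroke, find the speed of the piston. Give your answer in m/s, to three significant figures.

6.65

ω = 2π·1685/60 = 176.5 rad/s
For an in-line slider-crank, x = r cosθ + √(L² − r² sin²θ), so v = −rω sinθ·[1 + r cosθ/√(L² − r² sin²θ)].
With r = 0.056 m, L = 0.2798 m, θ = 129.4°: √(L² − r² sin²θ) = 0.27643 m.
v = −0.056·176.5·0.77273·[1 + 0.056·-0.63473/0.27643] = -6.6538 m/s.
|v| = 6.6538 m/s.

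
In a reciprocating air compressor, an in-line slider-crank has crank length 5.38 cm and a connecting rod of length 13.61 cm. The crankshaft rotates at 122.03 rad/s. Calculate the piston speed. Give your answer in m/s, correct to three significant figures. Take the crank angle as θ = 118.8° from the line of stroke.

4.59

ω = 122 rad/s
For an in-line slider-crank, x = r cosθ + √(L² − r² sin²θ), so v = −rω sinθ·[1 + r cosθ/√(L² − r² sin²θ)].
With r = 0.0538 m, L = 0.1361 m, θ = 118.8°: √(L² − r² sin²θ) = 0.12767 m.
v = −0.0538·122·0.87631·[1 + 0.0538·-0.48175/0.12767] = -4.5852 m/s.
|v| = 4.5852 m/s.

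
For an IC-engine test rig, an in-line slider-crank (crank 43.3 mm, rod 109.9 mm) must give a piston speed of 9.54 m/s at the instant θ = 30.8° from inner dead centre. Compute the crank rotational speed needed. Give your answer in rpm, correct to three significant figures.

3050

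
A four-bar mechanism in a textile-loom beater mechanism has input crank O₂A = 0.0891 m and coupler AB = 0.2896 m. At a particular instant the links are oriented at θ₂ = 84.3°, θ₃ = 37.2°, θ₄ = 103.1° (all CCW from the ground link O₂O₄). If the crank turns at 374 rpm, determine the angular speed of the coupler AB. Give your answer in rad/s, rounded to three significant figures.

ω₂ = 39.17 rad/s (from 374 rpm).
Differentiating the loop-closure r₂e^{iθ₂}+r₃e^{iθ₃}=r₁+r₄e^{iθ₄} gives r₂ω₂e^{iθ₂}+r₃ω₃e^{iθ₃}=r₄ω₄e^{iθ₄}.
Eliminating the other unknown: ω₃ = r₂ω₂ sin(θ₄−θ₂) / [r₃ sin(θ₃−θ₄)].
Numerator sine = +0.32227; denominator sine = -0.91283.
Result = 0.0891·39.17·(+0.32227) / (0.2896·(-0.91283)) = -4.254 rad/s; magnitude 4.254 rad/s.

4.25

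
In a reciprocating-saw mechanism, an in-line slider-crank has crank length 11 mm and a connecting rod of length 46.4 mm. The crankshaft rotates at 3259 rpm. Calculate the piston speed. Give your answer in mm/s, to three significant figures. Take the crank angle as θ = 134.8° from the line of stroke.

2210

ω = 2π·3259/60 = 341.3 rad/s
For an in-line slider-crank, x = r cosθ + √(L² − r² sin²θ), so v = −rω sinθ·[1 + r cosθ/√(L² − r² sin²θ)].
With r = 0.011 m, L = 0.0464 m, θ = 134.8°: √(L² − r² sin²θ) = 0.045739 m.
v = −0.011·341.3·0.70957·[1 + 0.011·-0.70463/0.045739] = -2.2124 m/s.
|v| = 2.2124 m/s = 2212.4 mm/s.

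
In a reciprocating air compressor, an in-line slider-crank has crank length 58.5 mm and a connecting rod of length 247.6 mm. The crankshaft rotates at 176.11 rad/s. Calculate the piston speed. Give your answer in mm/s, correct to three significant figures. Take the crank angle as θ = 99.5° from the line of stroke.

ω = 176.1 rad/s
For an in-line slider-crank, x = r cosθ + √(L² − r² sin²θ), so v = −rω sinθ·[1 + r cosθ/√(L² − r² sin²θ)].
With r = 0.0585 m, L = 0.2476 m, θ = 99.5°: √(L² − r² sin²θ) = 0.24078 m.
v = −0.0585·176.1·0.98629·[1 + 0.0585·-0.16505/0.24078] = -9.7537 m/s.
|v| = 9.7537 m/s = 9753.7 mm/s.

9750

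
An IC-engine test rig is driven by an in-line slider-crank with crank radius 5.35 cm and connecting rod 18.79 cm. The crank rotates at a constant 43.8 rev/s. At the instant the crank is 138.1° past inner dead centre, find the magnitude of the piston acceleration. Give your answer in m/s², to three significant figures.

ω = 2π·43.8 = 275.2 rad/s
x(θ) = r cosθ + √(L² − r² sin²θ); with ω constant, a = ω²·d²x/dθ².
d²x/dθ² = −r cosθ − r²(cos2θ)/√u − r⁴ sin²2θ/(4u^{3/2}),  u = L² − r² sin²θ = 0.0340298 m².
Substituting r = 0.0535 m, L = 0.1879 m, θ = 138.1°: d²x/dθ² = +0.037823 m.
a = ω²·d²x/dθ² = (275.2)²·(+0.037823) = +2864.6 m/s²;  |a| = 2864.6 m/s².

2860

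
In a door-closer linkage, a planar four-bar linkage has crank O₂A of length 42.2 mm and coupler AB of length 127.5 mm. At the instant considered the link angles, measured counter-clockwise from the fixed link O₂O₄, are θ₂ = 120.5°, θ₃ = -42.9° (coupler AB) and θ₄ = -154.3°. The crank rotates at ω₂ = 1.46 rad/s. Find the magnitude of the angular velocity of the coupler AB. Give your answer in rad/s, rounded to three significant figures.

0.517

ω₂ = 1.46 rad/s
Differentiating the loop-closure r₂e^{iθ₂}+r₃e^{iθ₃}=r₁+r₄e^{iθ₄} gives r₂ω₂e^{iθ₂}+r₃ω₃e^{iθ₃}=r₄ω₄e^{iθ₄}.
Eliminating the other unknown: ω₃ = r₂ω₂ sin(θ₄−θ₂) / [r₃ sin(θ₃−θ₄)].
Numerator sine = +0.99649; denominator sine = +0.93106.
Result = 0.0422·1.46·(+0.99649) / (0.1275·(+0.93106)) = +0.51719 rad/s; magnitude 0.51719 rad/s.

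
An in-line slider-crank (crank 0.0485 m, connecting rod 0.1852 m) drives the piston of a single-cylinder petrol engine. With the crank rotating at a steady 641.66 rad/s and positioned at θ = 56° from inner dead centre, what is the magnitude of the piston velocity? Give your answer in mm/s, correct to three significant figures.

ω = 641.7 rad/s
For an in-line slider-crank, x = r cosθ + √(L² − r² sin²θ), so v = −rω sinθ·[1 + r cosθ/√(L² − r² sin²θ)].
With r = 0.0485 m, L = 0.1852 m, θ = 56°: √(L² − r² sin²θ) = 0.18078 m.
v = −0.0485·641.7·0.82904·[1 + 0.0485·0.55919/0.18078] = -29.671 m/s.
|v| = 29.671 m/s = 29671 mm/s.

29700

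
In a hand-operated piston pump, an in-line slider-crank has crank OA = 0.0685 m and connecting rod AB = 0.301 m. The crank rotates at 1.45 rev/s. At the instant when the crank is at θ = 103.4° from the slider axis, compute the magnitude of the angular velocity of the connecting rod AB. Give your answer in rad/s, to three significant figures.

0.493

ω = 9.111 rad/s (converted from 1.45 rev/s).
The rod makes angle φ with the slider axis where L sinφ = r sinθ; differentiating, L cosφ·φ̇ = r ω cosθ.
L cosφ = √(L² − r² sin²θ) = 0.29353 m.
|ω_rod| = r ω |cosθ| / √(L² − r² sin²θ) = 0.0685·9.111·0.23175/0.29353 = 0.49272 rad/s.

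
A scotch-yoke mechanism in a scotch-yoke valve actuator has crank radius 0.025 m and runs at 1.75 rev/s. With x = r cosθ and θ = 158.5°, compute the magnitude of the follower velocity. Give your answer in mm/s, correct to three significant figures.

101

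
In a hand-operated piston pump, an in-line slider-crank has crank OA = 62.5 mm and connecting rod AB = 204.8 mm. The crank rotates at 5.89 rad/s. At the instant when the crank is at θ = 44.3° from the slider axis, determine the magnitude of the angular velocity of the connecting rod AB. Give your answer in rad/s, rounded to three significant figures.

ω = 5.89 rad/s
The rod makes angle φ with the slider axis where L sinφ = r sinθ; differentiating, L cosφ·φ̇ = r ω cosθ.
L cosφ = √(L² − r² sin²θ) = 0.20009 m.
|ω_rod| = r ω |cosθ| / √(L² − r² sin²θ) = 0.0625·5.89·0.71569/0.20009 = 1.3167 rad/s.

1.32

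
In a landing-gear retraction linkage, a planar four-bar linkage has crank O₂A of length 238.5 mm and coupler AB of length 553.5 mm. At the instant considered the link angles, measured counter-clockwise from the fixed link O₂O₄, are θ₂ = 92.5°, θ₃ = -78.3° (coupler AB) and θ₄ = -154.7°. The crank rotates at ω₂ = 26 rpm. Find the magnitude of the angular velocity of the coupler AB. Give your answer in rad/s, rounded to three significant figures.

1.11

ω₂ = 2.723 rad/s (from 26 rpm).
Differentiating the loop-closure r₂e^{iθ₂}+r₃e^{iθ₃}=r₁+r₄e^{iθ₄} gives r₂ω₂e^{iθ₂}+r₃ω₃e^{iθ₃}=r₄ω₄e^{iθ₄}.
Eliminating the other unknown: ω₃ = r₂ω₂ sin(θ₄−θ₂) / [r₃ sin(θ₃−θ₄)].
Numerator sine = +0.92186; denominator sine = +0.97196.
Result = 0.2385·2.723·(+0.92186) / (0.5535·(+0.97196)) = +1.1127 rad/s; magnitude 1.1127 rad/s.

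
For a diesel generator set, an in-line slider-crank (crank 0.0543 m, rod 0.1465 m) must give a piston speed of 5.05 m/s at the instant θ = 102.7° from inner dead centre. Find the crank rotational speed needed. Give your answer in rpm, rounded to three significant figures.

998

For an in-line slider-crank, |v_piston| = rω|sinθ|·[1 + r cosθ/√(L² − r² sin²θ)].
With r = 0.0543 m, L = 0.1465 m, θ = 102.7°: the bracketed kinematic factor |dx/dθ| = 0.048342 m.
ω = v/|dx/dθ| = 5.05/0.048342 = 104.46 rad/s.
N = 60ω/(2π) = 997.56 rpm.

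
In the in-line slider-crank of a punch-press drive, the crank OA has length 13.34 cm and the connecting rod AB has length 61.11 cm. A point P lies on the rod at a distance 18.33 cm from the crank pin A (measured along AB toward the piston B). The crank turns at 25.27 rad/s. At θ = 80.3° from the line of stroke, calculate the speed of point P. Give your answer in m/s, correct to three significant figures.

ω = 25.27 rad/s.  Crank-pin speed |V_A| = rω = 3.371 m/s, perpendicular to OA.
Rod angle: sinφ = −(r/L) sinθ ⇒ φ = -12.426°; ω_rod = −rω cosθ/√(L²−r²sin²θ) = -0.95173 rad/s.
V_P = V_A + ω_rod × AP, with AP = 0.1833 m along the rod.
Components: V_Px = −rω sinθ − a·ω_rod·sinφ = -3.3604 m/s;  V_Py = rω cosθ + a·ω_rod·cosφ = +0.39761 m/s.
|V_P| = √(V_Px² + V_Py²) = 3.3838 m/s.

3.38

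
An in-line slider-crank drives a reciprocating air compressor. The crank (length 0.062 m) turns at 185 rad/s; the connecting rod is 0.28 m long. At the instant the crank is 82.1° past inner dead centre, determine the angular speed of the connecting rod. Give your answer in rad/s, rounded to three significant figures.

5.77

ω = 185 rad/s
The rod makes angle φ with the slider axis where L sinφ = r sinθ; differentiating, L cosφ·φ̇ = r ω cosθ.
L cosφ = √(L² − r² sin²θ) = 0.27318 m.
|ω_rod| = r ω |cosθ| / √(L² − r² sin²θ) = 0.062·185·0.13744/0.27318 = 5.7708 rad/s.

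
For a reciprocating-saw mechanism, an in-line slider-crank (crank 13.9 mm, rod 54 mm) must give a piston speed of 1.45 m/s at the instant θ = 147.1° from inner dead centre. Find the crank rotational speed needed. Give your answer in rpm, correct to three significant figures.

For an in-line slider-crank, |v_piston| = rω|sinθ|·[1 + r cosθ/√(L² − r² sin²θ)].
With r = 0.0139 m, L = 0.054 m, θ = 147.1°: the bracketed kinematic factor |dx/dθ| = 0.0059022 m.
ω = v/|dx/dθ| = 1.45/0.0059022 = 245.67 rad/s.
N = 60ω/(2π) = 2346 rpm.

2350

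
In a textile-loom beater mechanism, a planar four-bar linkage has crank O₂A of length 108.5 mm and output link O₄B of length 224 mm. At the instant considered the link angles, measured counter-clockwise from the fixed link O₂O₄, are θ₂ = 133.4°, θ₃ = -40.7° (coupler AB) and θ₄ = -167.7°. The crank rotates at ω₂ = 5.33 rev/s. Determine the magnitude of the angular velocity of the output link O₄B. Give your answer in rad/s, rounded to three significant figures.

2.09

ω₂ = 33.49 rad/s (from 5.33 rev/s).
Differentiating the loop-closure r₂e^{iθ₂}+r₃e^{iθ₃}=r₁+r₄e^{iθ₄} gives r₂ω₂e^{iθ₂}+r₃ω₃e^{iθ₃}=r₄ω₄e^{iθ₄}.
Eliminating the other unknown: ω₄ = r₂ω₂ sin(θ₂−θ₃) / [r₄ sin(θ₄−θ₃)].
Numerator sine = +0.10279; denominator sine = -0.79864.
Result = 0.1085·33.49·(+0.10279) / (0.224·(-0.79864)) = -2.0879 rad/s; magnitude 2.0879 rad/s.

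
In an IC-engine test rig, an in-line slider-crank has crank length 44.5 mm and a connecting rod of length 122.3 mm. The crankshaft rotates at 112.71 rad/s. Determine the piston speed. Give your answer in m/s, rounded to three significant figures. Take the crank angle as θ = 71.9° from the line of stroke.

ω = 112.7 rad/s
For an in-line slider-crank, x = r cosθ + √(L² − r² sin²θ), so v = −rω sinθ·[1 + r cosθ/√(L² − r² sin²θ)].
With r = 0.0445 m, L = 0.1223 m, θ = 71.9°: √(L² − r² sin²θ) = 0.11475 m.
v = −0.0445·112.7·0.95052·[1 + 0.0445·0.31068/0.11475] = -5.3418 m/s.
|v| = 5.3418 m/s.

5.34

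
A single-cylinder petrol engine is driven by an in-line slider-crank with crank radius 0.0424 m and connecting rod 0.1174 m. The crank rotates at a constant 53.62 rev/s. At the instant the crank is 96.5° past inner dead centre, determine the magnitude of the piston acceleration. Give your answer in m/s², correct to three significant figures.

2360

ω = 2π·53.6 = 336.9 rad/s
x(θ) = r cosθ + √(L² − r² sin²θ); with ω constant, a = ω²·d²x/dθ².
d²x/dθ² = −r cosθ − r²(cos2θ)/√u − r⁴ sin²2θ/(4u^{3/2}),  u = L² − r² sin²θ = 0.012008 m².
Substituting r = 0.0424 m, L = 0.1174 m, θ = 96.5°: d²x/dθ² = +0.020754 m.
a = ω²·d²x/dθ² = (336.9)²·(+0.020754) = +2355.7 m/s²;  |a| = 2355.7 m/s².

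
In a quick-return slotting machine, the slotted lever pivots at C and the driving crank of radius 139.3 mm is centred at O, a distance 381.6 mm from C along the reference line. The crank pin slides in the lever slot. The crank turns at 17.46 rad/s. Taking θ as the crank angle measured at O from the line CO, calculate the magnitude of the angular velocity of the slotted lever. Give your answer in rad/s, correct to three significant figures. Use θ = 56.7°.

ω = 17.46 rad/s
Crank pin A relative to C: A = (d + r cosθ, r sinθ); lever angle φ = atan2(r sinθ, d + r cosθ).
Differentiating tanφ: φ̇ = rω(d cosθ + r)/(d² + r² + 2dr cosθ).
d² + r² + 2dr cosθ = |CA|² = 0.223392 m²;  d cosθ + r = +0.34881 m.
|ω_lever| = |0.1393·17.46·+0.34881| / 0.223392 = 3.7976 rad/s.

3.80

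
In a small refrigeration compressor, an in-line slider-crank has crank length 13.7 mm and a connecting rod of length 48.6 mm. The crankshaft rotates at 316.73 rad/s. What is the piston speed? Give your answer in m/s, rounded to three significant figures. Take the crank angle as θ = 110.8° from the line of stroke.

3.64

ω = 316.7 rad/s
For an in-line slider-crank, x = r cosθ + √(L² − r² sin²θ), so v = −rω sinθ·[1 + r cosθ/√(L² − r² sin²θ)].
With r = 0.0137 m, L = 0.0486 m, θ = 110.8°: √(L² − r² sin²θ) = 0.046882 m.
v = −0.0137·316.7·0.93483·[1 + 0.0137·-0.35511/0.046882] = -3.6355 m/s.
|v| = 3.6355 m/s.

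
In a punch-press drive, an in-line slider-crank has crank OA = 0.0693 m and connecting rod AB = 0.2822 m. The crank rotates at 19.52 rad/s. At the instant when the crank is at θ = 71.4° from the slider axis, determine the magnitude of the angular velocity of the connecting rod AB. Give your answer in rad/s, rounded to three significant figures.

1.57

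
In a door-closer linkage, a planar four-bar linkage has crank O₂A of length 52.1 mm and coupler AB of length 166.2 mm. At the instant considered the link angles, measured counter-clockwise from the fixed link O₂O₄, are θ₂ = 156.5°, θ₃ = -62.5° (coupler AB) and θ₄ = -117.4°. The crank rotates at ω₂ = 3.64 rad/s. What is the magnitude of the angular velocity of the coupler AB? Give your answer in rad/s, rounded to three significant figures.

1.39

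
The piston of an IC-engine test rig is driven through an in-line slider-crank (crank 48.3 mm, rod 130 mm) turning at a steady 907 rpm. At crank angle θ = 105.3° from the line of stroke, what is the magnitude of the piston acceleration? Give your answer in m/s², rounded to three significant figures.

ω = 2π·907/60 = 94.98 rad/s
x(θ) = r cosθ + √(L² − r² sin²θ); with ω constant, a = ω²·d²x/dθ².
d²x/dθ² = −r cosθ − r²(cos2θ)/√u − r⁴ sin²2θ/(4u^{3/2}),  u = L² − r² sin²θ = 0.0147295 m².
Substituting r = 0.0483 m, L = 0.13 m, θ = 105.3°: d²x/dθ² = +0.029093 m.
a = ω²·d²x/dθ² = (94.98)²·(+0.029093) = +262.46 m/s²;  |a| = 262.46 m/s².

262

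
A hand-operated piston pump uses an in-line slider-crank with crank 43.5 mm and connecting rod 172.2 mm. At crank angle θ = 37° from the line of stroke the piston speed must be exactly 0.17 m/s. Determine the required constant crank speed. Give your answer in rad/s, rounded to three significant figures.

5.39

For an in-line slider-crank, |v_piston| = rω|sinθ|·[1 + r cosθ/√(L² − r² sin²θ)].
With r = 0.0435 m, L = 0.1722 m, θ = 37°: the bracketed kinematic factor |dx/dθ| = 0.031523 m.
ω = v/|dx/dθ| = 0.17/0.031523 = 5.393 rad/s.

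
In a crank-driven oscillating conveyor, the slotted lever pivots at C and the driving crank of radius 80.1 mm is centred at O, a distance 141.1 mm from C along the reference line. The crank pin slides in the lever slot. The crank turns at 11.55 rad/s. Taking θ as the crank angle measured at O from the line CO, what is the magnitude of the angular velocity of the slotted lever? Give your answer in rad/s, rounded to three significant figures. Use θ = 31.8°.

4.06

ω = 11.55 rad/s
Crank pin A relative to C: A = (d + r cosθ, r sinθ); lever angle φ = atan2(r sinθ, d + r cosθ).
Differentiating tanφ: φ̇ = rω(d cosθ + r)/(d² + r² + 2dr cosθ).
d² + r² + 2dr cosθ = |CA|² = 0.0455364 m²;  d cosθ + r = +0.20002 m.
|ω_lever| = |0.0801·11.55·+0.20002| / 0.0455364 = 4.0638 rad/s.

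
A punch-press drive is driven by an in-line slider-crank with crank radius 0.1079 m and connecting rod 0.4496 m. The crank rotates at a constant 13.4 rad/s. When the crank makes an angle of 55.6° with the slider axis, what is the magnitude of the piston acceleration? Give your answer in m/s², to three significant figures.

9.29

ω = 13.4 rad/s
x(θ) = r cosθ + √(L² − r² sin²θ); with ω constant, a = ω²·d²x/dθ².
d²x/dθ² = −r cosθ − r²(cos2θ)/√u − r⁴ sin²2θ/(4u^{3/2}),  u = L² − r² sin²θ = 0.194214 m².
Substituting r = 0.1079 m, L = 0.4496 m, θ = 55.6°: d²x/dθ² = -0.051751 m.
a = ω²·d²x/dθ² = (13.4)²·(-0.051751) = -9.2923 m/s²;  |a| = 9.2923 m/s².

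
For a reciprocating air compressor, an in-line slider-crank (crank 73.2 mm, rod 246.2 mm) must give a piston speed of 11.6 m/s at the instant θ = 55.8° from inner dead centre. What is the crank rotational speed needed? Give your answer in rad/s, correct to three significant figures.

163

For an in-line slider-crank, |v_piston| = rω|sinθ|·[1 + r cosθ/√(L² − r² sin²θ)].
With r = 0.0732 m, L = 0.2462 m, θ = 55.8°: the bracketed kinematic factor |dx/dθ| = 0.070981 m.
ω = v/|dx/dθ| = 11.6/0.070981 = 163.43 rad/s.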